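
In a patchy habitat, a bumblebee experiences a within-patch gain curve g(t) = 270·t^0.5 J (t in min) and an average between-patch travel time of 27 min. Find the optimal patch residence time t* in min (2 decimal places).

By the marginal value theorem, leave when the instantaneous gain rate g'(t) equals the habitat-wide average g(t)/(T + t).
g'(t) = 0.5·270·t^-0.5. Setting 0.5·270·t^-0.5 = 270·t^0.5/(27+t) gives 0.5(27+t) = t, so 0.50·t = 0.5×27.
t* = 0.5×27/0.50 = 27 min.

27.00 min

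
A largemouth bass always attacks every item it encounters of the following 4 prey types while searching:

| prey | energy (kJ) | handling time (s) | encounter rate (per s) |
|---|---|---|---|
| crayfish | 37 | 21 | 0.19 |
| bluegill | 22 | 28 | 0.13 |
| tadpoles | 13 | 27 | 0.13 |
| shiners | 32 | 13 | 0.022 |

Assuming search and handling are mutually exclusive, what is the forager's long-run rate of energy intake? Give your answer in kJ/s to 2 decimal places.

0.99 kJ/s

R = Σλ_iE_i / (1 + Σλ_ih_i)
Numerator: 0.19×37 + 0.13×22 + 0.13×13 + 0.022×32 = 12.28
Denominator: 1 + 0.19×21 + 0.13×28 + 0.13×27 + 0.022×13 = 12.43
R = 12.28/12.43 = 0.9886 kJ/s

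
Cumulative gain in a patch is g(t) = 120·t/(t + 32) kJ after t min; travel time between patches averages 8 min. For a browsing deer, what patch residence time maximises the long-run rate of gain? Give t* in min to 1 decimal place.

16.0 min

Optimal t* satisfies g'(t*) = g(t*)/(T + t*).
g'(t) = 120·32/(t + 32)². Setting 120·32/(t+32)² = 120t/[(t+32)(8+t)] gives 32(8+t) = t(t+32), so t² = 32×8 = 256.
t* = √256 = 16 min.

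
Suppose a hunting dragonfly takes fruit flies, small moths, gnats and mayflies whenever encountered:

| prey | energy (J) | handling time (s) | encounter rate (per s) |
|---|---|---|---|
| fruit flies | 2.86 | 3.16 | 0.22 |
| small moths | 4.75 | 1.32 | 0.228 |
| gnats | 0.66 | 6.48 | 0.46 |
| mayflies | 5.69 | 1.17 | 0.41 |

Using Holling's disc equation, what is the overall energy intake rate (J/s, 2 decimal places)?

0.80 J/s

R = Σλ_iE_i / (1 + Σλ_ih_i)
Numerator: 0.22×2.86 + 0.228×4.75 + 0.46×0.66 + 0.41×5.69 = 4.349
Denominator: 1 + 0.22×3.16 + 0.228×1.32 + 0.46×6.48 + 0.41×1.17 = 5.457
R = 4.349/5.457 = 0.797 J/s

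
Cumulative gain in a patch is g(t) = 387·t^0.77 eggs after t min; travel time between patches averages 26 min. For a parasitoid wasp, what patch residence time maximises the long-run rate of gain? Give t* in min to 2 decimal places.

87.04 min

Maximise g(t)/(T+t): set derivative to zero → g'(t)(T+t) = g(t).
g'(t) = 0.77·387·t^-0.23. Setting 0.77·387·t^-0.23 = 387·t^0.77/(26+t) gives 0.77(26+t) = t, so 0.23·t = 0.77×26.
t* = 0.77×26/0.23 = 87.04 min.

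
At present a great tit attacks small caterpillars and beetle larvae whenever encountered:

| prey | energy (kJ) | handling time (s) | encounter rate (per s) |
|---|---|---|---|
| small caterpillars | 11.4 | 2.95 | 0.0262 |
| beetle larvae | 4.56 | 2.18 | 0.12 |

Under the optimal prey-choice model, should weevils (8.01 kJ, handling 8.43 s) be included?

Yes

On small caterpillars and beetle larvae alone, R = ΣλE/(1+Σλh) = 0.8459/1.339 = 0.6318 kJ/s.
weevils: E/h = 8.01/8.43 = 0.9502 kJ/s.
Since 0.9502 > R, including weevils increases the long-run rate.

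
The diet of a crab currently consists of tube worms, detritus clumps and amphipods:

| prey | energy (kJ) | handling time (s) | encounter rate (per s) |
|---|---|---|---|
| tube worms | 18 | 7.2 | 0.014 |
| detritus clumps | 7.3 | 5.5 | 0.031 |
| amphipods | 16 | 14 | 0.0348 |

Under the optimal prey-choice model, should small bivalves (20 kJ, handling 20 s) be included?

Current rate: (0.014×18 + 0.031×7.3 + 0.0348×16)/(1 + 0.014×7.2 + 0.031×5.5 + 0.0348×14) = 0.5886 kJ/s.
Profitability of small bivalves: 20/20 = 1 kJ/s.
1 > 0.5886, so adding small bivalves raises the average — include it.

Yes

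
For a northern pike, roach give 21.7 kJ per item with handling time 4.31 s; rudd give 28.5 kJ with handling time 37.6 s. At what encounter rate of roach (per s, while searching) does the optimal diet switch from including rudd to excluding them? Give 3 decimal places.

The zero-one rule: include rudd iff E₂/h₂ > λE₁/(1+λh₁). Equality gives the switch point.
λE₁h₂ = E₂ + λE₂h₁ ⇒ λ = E₂/(E₁h₂ − E₂h₁) = 28.5/(815.9 − 122.8) = 0.04112 per s.

0.041 per s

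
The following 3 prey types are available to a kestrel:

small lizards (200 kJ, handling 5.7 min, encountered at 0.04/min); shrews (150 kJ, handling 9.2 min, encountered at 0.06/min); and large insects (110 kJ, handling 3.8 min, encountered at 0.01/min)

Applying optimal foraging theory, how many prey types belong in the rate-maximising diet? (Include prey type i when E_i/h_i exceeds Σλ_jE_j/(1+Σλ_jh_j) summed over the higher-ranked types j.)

3

Profitabilities (E/h, kJ/min): small lizards 35.1, large insects 28.9, shrews 16.3. Add prey in this order while the next type's profitability exceeds the intake rate on those already taken.
Rate on top 1: 6.515. large insects: 28.9 > 6.515 → include.
Rate on top 2: 7.188. shrews: 16.3 > 7.188 → include.
Optimal diet: small lizards, large insects, shrews — 3 of 3 types.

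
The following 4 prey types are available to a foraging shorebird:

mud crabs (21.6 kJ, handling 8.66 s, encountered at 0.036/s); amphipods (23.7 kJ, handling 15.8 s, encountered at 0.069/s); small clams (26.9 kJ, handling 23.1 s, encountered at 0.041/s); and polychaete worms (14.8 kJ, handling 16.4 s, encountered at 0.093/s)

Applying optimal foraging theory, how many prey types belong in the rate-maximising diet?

Rank by E/h (kJ/s): mud crabs 2.49, amphipods 1.5, small clams 1.16, polychaete worms 0.902. Include each in turn until the next type's E/h falls below the running intake rate.
Rate on top 1: 0.5928. amphipods: 1.5 > 0.5928 → include.
Rate on top 2: 1.005. small clams: 1.16 > 1.005 → include.
Rate on top 3: 1.05. polychaete worms: 0.902 < 1.05 → exclude; stop.
Optimal diet: mud crabs, amphipods, small clams — 3 of 4 types.

3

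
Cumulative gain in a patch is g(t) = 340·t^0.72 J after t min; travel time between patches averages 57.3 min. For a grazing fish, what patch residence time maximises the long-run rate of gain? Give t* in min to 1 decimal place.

147.3 min

By the marginal value theorem, leave when the instantaneous gain rate g'(t) equals the habitat-wide average g(t)/(T + t).
g'(t) = 0.72·340·t^-0.28. Setting 0.72·340·t^-0.28 = 340·t^0.72/(57.3+t) gives 0.72(57.3+t) = t, so 0.28·t = 0.72×57.3.
t* = 0.72×57.3/0.28 = 147.3 min.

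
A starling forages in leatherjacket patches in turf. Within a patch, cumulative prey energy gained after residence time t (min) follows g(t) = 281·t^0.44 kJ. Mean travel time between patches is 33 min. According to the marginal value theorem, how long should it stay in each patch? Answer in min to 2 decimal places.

Maximise g(t)/(T+t): set derivative to zero → g'(t)(T+t) = g(t).
g'(t) = 0.44·281·t^-0.56. Setting 0.44·281·t^-0.56 = 281·t^0.44/(33+t) gives 0.44(33+t) = t, so 0.56·t = 0.44×33.
t* = 0.44×33/0.56 = 25.93 min.

25.93 min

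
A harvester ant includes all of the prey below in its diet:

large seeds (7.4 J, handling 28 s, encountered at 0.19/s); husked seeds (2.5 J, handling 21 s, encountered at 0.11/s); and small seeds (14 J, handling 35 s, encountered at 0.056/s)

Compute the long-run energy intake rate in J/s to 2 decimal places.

R = Σλ_iE_i / (1 + Σλ_ih_i)
Numerator: 0.19×7.4 + 0.11×2.5 + 0.056×14 = 2.465
Denominator: 1 + 0.19×28 + 0.11×21 + 0.056×35 = 10.59
R = 2.465/10.59 = 0.2328 J/s

0.23 J/s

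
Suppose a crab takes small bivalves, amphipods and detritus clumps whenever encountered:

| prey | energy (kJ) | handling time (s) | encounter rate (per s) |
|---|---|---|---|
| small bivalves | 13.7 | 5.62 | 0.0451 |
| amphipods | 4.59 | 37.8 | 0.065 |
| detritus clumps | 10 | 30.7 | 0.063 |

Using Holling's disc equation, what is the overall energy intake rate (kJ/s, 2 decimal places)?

0.27 kJ/s

R = (0.0451×13.7 + 0.065×4.59 + 0.063×10) / (1 + 0.0451×5.62 + 0.065×37.8 + 0.063×30.7) = 1.546/5.645 = 0.2739 kJ/s.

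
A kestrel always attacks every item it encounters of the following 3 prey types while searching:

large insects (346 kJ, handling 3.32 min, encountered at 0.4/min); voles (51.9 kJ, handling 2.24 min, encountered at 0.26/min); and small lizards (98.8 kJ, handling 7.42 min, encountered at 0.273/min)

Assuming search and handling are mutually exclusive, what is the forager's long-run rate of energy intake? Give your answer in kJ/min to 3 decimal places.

R = (0.4×346 + 0.26×51.9 + 0.273×98.8) / (1 + 0.4×3.32 + 0.26×2.24 + 0.273×7.42) = 178.9/4.936 = 36.24 kJ/min.

36.237 kJ/min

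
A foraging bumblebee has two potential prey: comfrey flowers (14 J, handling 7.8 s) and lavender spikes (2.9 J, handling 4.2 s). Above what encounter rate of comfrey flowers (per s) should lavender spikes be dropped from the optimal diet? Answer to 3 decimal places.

0.080 per s

At the threshold, the rate on comfrey flowers alone equals the profitability of lavender spikes: λ·14/(1 + λ·7.8) = 2.9/4.2 = 0.6905.
Rearranging, λ(14 − 0.6905×7.8) = 0.6905, so λ = 0.6905/8.614 = 0.08015 per s.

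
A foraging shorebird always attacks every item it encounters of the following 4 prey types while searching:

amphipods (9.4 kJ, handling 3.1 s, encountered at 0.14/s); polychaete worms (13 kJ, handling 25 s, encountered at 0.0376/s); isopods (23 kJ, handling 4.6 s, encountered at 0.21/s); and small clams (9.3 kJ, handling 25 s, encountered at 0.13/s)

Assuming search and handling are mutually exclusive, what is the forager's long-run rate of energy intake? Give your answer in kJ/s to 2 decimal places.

1.19 kJ/s

R = (0.14×9.4 + 0.0376×13 + 0.21×23 + 0.13×9.3) / (1 + 0.14×3.1 + 0.0376×25 + 0.21×4.6 + 0.13×25) = 7.844/6.59 = 1.19 kJ/s.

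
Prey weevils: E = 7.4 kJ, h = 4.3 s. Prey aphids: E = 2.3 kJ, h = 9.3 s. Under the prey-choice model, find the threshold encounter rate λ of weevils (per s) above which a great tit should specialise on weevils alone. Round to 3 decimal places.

0.039 per s

At the threshold, the rate on weevils alone equals the profitability of aphids: λ·7.4/(1 + λ·4.3) = 2.3/9.3 = 0.2473.
Rearranging, λ(7.4 − 0.2473×4.3) = 0.2473, so λ = 0.2473/6.337 = 0.03903 per s.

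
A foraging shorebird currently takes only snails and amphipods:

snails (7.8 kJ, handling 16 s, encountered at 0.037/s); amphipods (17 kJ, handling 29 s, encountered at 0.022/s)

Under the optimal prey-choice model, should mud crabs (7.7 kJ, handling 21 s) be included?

On snails and amphipods alone, R = ΣλE/(1+Σλh) = 0.6626/2.23 = 0.2971 kJ/s.
Profitability of mud crabs: 7.7/21 = 0.3667 kJ/s.
0.3667 > 0.2971, so adding mud crabs raises the average — include it.

Yes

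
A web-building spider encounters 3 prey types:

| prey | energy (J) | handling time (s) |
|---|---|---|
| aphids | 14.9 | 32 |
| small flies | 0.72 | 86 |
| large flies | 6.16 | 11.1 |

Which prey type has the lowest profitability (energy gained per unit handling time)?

small flies

Profitability E/h (J/s): aphids = 14.9/32 = 0.466, small flies = 0.72/86 = 0.00837, large flies = 6.16/11.1 = 0.555.
Ranked: large flies > aphids > small flies.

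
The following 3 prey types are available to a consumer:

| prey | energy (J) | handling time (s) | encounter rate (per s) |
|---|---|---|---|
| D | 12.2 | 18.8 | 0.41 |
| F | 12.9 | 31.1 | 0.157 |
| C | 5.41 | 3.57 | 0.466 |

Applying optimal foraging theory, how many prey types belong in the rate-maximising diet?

Rank by E/h (J/s): C 1.52, D 0.649, F 0.415. Include each in turn until the next type's E/h falls below the running intake rate.
Rate on top 1: 0.9465. D: 0.649 < 0.9465 → exclude; stop.
Optimal diet: C — 1 of 3 types.

1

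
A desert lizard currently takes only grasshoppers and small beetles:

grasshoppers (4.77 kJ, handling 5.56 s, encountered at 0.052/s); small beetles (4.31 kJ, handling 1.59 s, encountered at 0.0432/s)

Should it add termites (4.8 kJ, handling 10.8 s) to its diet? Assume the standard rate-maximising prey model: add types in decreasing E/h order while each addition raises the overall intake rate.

On grasshoppers and small beetles alone, R = ΣλE/(1+Σλh) = 0.4342/1.358 = 0.3198 kJ/s.
Profitability of termites: 4.8/10.8 = 0.4444 kJ/s.
0.4444 > 0.3198, so adding termites raises the average — include it.

Yes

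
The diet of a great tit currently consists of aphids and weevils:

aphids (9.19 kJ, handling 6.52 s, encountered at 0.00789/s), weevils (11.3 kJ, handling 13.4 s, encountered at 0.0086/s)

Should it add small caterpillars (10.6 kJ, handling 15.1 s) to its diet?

Yes

Intake rate on the current diet: R = (0.00789×9.19 + 0.0086×11.3) / (1 + 0.00789×6.52 + 0.0086×13.4) = 0.1697/1.167 = 0.1454 kJ/s.
Profitability of small caterpillars: 10.6/15.1 = 0.702 kJ/s.
0.702 > 0.1454, so adding small caterpillars raises the average — include it.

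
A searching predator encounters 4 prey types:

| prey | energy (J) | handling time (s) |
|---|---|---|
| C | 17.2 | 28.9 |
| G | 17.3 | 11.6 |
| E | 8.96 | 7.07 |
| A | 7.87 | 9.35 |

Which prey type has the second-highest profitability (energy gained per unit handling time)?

E

In descending order of E/h:
G: 17.3/11.6 = 1.49 J/s
E: 8.96/7.07 = 1.27 J/s
A: 7.87/9.35 = 0.842 J/s
C: 17.2/28.9 = 0.595 J/s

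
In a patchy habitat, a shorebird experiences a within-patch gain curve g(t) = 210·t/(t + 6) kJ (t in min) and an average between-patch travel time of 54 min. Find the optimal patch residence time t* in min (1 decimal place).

18.0 min

Optimal t* satisfies g'(t*) = g(t*)/(T + t*).
g'(t) = 210·6/(t + 6)². Setting 210·6/(t+6)² = 210t/[(t+6)(54+t)] gives 6(54+t) = t(t+6), so t² = 6×54 = 324.
t* = √324 = 18 min.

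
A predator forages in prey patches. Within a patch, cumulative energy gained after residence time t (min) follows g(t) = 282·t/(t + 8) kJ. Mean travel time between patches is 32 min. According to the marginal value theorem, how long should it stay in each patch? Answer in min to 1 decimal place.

Optimal t* satisfies g'(t*) = g(t*)/(T + t*).
g'(t) = 282·8/(t + 8)². Setting 282·8/(t+8)² = 282t/[(t+8)(32+t)] gives 8(32+t) = t(t+8), so t² = 8×32 = 256.
t* = √256 = 16 min.

16.0 min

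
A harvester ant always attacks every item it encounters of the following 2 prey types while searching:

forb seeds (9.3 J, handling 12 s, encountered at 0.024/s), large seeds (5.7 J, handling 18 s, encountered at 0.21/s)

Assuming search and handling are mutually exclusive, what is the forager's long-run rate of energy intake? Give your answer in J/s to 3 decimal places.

R = Σλ_iE_i / (1 + Σλ_ih_i)
Numerator: 0.024×9.3 + 0.21×5.7 = 1.42
Denominator: 1 + 0.024×12 + 0.21×18 = 5.068
R = 1.42/5.068 = 0.2802 J/s

0.280 J/s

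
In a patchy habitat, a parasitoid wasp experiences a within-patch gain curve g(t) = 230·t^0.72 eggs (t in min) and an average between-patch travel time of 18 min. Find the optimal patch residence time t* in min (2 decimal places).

By the marginal value theorem, leave when the instantaneous gain rate g'(t) equals the habitat-wide average g(t)/(T + t).
g'(t) = 0.72·230·t^-0.28. Setting 0.72·230·t^-0.28 = 230·t^0.72/(18+t) gives 0.72(18+t) = t, so 0.28·t = 0.72×18.
t* = 0.72×18/0.28 = 46.29 min.

46.29 min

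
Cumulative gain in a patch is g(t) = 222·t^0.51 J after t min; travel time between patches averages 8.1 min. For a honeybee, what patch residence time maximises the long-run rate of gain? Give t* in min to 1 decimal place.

8.4 min

Optimal t* satisfies g'(t*) = g(t*)/(T + t*).
g'(t) = 0.51·222·t^-0.49. Setting 0.51·222·t^-0.49 = 222·t^0.51/(8.1+t) gives 0.51(8.1+t) = t, so 0.49·t = 0.51×8.1.
t* = 0.51×8.1/0.49 = 8.431 min.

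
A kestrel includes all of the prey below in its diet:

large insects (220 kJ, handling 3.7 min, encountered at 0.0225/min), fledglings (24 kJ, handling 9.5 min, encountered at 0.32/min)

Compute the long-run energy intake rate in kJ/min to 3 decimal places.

R = (0.0225×220 + 0.32×24) / (1 + 0.0225×3.7 + 0.32×9.5) = 12.63/4.123 = 3.063 kJ/min.

3.063 kJ/min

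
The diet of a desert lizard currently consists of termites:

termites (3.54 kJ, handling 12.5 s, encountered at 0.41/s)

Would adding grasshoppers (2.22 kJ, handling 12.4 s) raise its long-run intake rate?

No

Current rate: (0.41×3.54)/(1 + 0.41×12.5) = 0.237 kJ/s.
grasshoppers: E/h = 2.22/12.4 = 0.179 kJ/s.
Since 0.179 < R, time spent handling grasshoppers is better spent searching.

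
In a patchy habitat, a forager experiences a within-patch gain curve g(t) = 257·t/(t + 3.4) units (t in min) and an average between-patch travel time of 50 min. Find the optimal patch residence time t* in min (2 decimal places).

13.04 min

By the marginal value theorem, leave when the instantaneous gain rate g'(t) equals the habitat-wide average g(t)/(T + t).
g'(t) = 257·3.4/(t + 3.4)². Setting 257·3.4/(t+3.4)² = 257t/[(t+3.4)(50+t)] gives 3.4(50+t) = t(t+3.4), so t² = 3.4×50 = 170.
t* = √170 = 13.04 min.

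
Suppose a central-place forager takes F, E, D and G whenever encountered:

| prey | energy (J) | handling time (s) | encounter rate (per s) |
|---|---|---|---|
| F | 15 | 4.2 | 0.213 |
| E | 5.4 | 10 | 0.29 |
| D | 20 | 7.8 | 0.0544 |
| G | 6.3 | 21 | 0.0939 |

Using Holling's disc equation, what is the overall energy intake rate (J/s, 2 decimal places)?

0.90 J/s

R = (0.213×15 + 0.29×5.4 + 0.0544×20 + 0.0939×6.3) / (1 + 0.213×4.2 + 0.29×10 + 0.0544×7.8 + 0.0939×21) = 6.441/7.191 = 0.8957 J/s.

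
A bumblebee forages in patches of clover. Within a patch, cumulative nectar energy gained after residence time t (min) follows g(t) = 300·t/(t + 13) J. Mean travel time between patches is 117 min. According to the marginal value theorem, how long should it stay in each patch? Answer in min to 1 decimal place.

Maximise g(t)/(T+t): set derivative to zero → g'(t)(T+t) = g(t).
g'(t) = 300·13/(t + 13)². Setting 300·13/(t+13)² = 300t/[(t+13)(117+t)] gives 13(117+t) = t(t+13), so t² = 13×117 = 1521.
t* = √1521 = 39 min.

39.0 min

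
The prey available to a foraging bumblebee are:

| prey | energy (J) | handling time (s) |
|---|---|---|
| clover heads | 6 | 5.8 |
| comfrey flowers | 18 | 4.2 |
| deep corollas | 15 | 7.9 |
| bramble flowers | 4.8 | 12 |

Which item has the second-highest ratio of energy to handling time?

In descending order of E/h:
comfrey flowers: 18/4.2 = 4.29 J/s
deep corollas: 15/7.9 = 1.9 J/s
clover heads: 6/5.8 = 1.03 J/s
bramble flowers: 4.8/12 = 0.4 J/s

deep corollas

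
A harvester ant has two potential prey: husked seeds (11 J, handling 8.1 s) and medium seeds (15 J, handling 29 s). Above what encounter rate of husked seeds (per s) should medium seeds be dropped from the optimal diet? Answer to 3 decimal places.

At the threshold, the rate on husked seeds alone equals the profitability of medium seeds: λ·11/(1 + λ·8.1) = 15/29 = 0.5172.
Rearranging, λ(11 − 0.5172×8.1) = 0.5172, so λ = 0.5172/6.81 = 0.07595 per s.

0.076 per s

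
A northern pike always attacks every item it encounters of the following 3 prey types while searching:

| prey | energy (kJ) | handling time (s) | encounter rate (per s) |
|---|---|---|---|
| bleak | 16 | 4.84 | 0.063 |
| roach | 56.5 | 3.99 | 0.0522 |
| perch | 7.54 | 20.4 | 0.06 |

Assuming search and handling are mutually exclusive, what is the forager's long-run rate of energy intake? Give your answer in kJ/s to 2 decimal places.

R = Σλ_iE_i / (1 + Σλ_ih_i)
Numerator: 0.063×16 + 0.0522×56.5 + 0.06×7.54 = 4.41
Denominator: 1 + 0.063×4.84 + 0.0522×3.99 + 0.06×20.4 = 2.737
R = 4.41/2.737 = 1.611 kJ/s

1.61 kJ/s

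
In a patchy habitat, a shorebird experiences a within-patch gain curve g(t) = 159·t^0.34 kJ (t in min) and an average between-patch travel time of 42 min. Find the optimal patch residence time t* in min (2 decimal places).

Maximise g(t)/(T+t): set derivative to zero → g'(t)(T+t) = g(t).
g'(t) = 0.34·159·t^-0.66. Setting 0.34·159·t^-0.66 = 159·t^0.34/(42+t) gives 0.34(42+t) = t, so 0.66·t = 0.34×42.
t* = 0.34×42/0.66 = 21.64 min.

21.64 min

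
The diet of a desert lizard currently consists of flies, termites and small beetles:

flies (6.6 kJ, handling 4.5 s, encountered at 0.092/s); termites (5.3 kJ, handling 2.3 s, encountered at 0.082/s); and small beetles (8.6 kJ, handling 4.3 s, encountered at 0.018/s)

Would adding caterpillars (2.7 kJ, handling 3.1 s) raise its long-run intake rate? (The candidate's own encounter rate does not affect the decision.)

Yes

Current rate: (0.092×6.6 + 0.082×5.3 + 0.018×8.6)/(1 + 0.092×4.5 + 0.082×2.3 + 0.018×4.3) = 0.7123 kJ/s.
caterpillars: E/h = 2.7/3.1 = 0.871 kJ/s.
0.871 > 0.7123, so adding caterpillars raises the average — include it.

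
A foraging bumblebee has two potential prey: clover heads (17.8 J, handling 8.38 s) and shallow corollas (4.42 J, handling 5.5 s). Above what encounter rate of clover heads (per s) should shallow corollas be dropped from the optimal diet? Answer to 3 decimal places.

0.073 per s

Drop shallow corollas once their profitability E₂/h₂ falls below the rate achievable on clover heads alone: E₂/h₂ = λE₁/(1 + λh₁).
Solve for λ: λE₁h₂ = E₂(1 + λh₁) → λ(E₁h₂ − E₂h₁) = E₂ → λ = E₂/(E₁h₂ − E₂h₁).
λ = 4.42/(17.8×5.5 − 4.42×8.38) = 4.42/60.86 = 0.07263 per s.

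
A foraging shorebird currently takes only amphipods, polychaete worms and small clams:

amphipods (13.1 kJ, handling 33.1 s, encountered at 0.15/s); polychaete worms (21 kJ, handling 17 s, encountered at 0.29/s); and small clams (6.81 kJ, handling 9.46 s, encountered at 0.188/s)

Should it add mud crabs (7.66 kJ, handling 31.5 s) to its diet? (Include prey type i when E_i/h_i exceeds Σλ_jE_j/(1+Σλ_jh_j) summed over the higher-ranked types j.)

Intake rate on the current diet: R = (0.15×13.1 + 0.29×21 + 0.188×6.81) / (1 + 0.15×33.1 + 0.29×17 + 0.188×9.46) = 9.335/12.67 = 0.7366 kJ/s.
mud crabs: E/h = 7.66/31.5 = 0.2432 kJ/s.
Since 0.2432 < R, time spent handling mud crabs is better spent searching.

No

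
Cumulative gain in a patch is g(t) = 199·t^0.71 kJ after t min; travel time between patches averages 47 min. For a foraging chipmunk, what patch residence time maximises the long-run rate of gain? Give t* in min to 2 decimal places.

115.07 min

By the marginal value theorem, leave when the instantaneous gain rate g'(t) equals the habitat-wide average g(t)/(T + t).
g'(t) = 0.71·199·t^-0.29. Setting 0.71·199·t^-0.29 = 199·t^0.71/(47+t) gives 0.71(47+t) = t, so 0.29·t = 0.71×47.
t* = 0.71×47/0.29 = 115.1 min.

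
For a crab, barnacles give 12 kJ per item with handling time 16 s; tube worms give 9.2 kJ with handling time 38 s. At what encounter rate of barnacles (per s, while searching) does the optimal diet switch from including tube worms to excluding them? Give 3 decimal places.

0.030 per s

At the threshold, the rate on barnacles alone equals the profitability of tube worms: λ·12/(1 + λ·16) = 9.2/38 = 0.2421.
Rearranging, λ(12 − 0.2421×16) = 0.2421, so λ = 0.2421/8.126 = 0.02979 per s.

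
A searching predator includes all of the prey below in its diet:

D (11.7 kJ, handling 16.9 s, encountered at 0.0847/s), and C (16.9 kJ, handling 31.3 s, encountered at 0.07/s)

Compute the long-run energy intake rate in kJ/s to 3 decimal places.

R = Σλ_iE_i / (1 + Σλ_ih_i)
Numerator: 0.0847×11.7 + 0.07×16.9 = 2.174
Denominator: 1 + 0.0847×16.9 + 0.07×31.3 = 4.622
R = 2.174/4.622 = 0.4703 kJ/s

0.470 kJ/s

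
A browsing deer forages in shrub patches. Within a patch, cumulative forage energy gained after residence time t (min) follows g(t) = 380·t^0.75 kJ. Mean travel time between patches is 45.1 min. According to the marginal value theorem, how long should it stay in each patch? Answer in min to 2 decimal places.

Maximise g(t)/(T+t): set derivative to zero → g'(t)(T+t) = g(t).
g'(t) = 0.75·380·t^-0.25. Setting 0.75·380·t^-0.25 = 380·t^0.75/(45.1+t) gives 0.75(45.1+t) = t, so 0.25·t = 0.75×45.1.
t* = 0.75×45.1/0.25 = 135.3 min.

135.30 min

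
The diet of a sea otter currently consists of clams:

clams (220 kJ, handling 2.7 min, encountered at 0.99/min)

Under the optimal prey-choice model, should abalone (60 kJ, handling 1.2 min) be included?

No

Intake rate on the current diet: R = (0.99×220) / (1 + 0.99×2.7) = 217.8/3.673 = 59.3 kJ/min.
Profitability of abalone: 60/1.2 = 50 kJ/min.
50 < 59.3, so adding abalone would lower the average — exclude it.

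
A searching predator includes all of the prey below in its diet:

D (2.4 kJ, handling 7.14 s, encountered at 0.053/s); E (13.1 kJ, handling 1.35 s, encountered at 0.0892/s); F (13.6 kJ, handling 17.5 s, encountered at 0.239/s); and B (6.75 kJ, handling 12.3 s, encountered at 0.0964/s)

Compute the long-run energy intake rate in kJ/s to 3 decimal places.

0.757 kJ/s

R = Σλ_iE_i / (1 + Σλ_ih_i)
Numerator: 0.053×2.4 + 0.0892×13.1 + 0.239×13.6 + 0.0964×6.75 = 5.197
Denominator: 1 + 0.053×7.14 + 0.0892×1.35 + 0.239×17.5 + 0.0964×12.3 = 6.867
R = 5.197/6.867 = 0.7568 kJ/s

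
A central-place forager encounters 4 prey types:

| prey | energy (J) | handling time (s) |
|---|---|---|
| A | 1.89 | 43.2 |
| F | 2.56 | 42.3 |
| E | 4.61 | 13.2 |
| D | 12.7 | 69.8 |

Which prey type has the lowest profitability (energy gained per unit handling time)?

In descending order of E/h:
E: 4.61/13.2 = 0.349 J/s
D: 12.7/69.8 = 0.182 J/s
F: 2.56/42.3 = 0.0605 J/s
A: 1.89/43.2 = 0.0437 J/s

A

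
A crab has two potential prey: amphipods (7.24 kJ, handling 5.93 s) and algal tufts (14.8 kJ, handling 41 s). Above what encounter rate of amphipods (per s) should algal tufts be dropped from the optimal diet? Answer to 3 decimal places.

Drop algal tufts once their profitability E₂/h₂ falls below the rate achievable on amphipods alone: E₂/h₂ = λE₁/(1 + λh₁).
Solve for λ: λE₁h₂ = E₂(1 + λh₁) → λ(E₁h₂ − E₂h₁) = E₂ → λ = E₂/(E₁h₂ − E₂h₁).
λ = 14.8/(7.24×41 − 14.8×5.93) = 14.8/209.1 = 0.07079 per s.

0.071 per s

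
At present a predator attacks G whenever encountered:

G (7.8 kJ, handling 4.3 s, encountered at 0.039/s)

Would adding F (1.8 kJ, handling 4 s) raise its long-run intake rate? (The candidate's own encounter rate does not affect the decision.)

Current rate: (0.039×7.8)/(1 + 0.039×4.3) = 0.2605 kJ/s.
F: E/h = 1.8/4 = 0.45 kJ/s.
Since 0.45 > R, including F increases the long-run rate.

Yes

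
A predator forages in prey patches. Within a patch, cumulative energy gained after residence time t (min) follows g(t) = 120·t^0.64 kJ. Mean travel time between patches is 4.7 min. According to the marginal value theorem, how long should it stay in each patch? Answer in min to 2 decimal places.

Maximise g(t)/(T+t): set derivative to zero → g'(t)(T+t) = g(t).
g'(t) = 0.64·120·t^-0.36. Setting 0.64·120·t^-0.36 = 120·t^0.64/(4.7+t) gives 0.64(4.7+t) = t, so 0.36·t = 0.64×4.7.
t* = 0.64×4.7/0.36 = 8.356 min.

8.36 min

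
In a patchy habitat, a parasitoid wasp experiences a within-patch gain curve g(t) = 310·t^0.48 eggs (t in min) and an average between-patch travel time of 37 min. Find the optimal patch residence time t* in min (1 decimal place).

34.2 min

By the marginal value theorem, leave when the instantaneous gain rate g'(t) equals the habitat-wide average g(t)/(T + t).
g'(t) = 0.48·310·t^-0.52. Setting 0.48·310·t^-0.52 = 310·t^0.48/(37+t) gives 0.48(37+t) = t, so 0.52·t = 0.48×37.
t* = 0.48×37/0.52 = 34.15 min.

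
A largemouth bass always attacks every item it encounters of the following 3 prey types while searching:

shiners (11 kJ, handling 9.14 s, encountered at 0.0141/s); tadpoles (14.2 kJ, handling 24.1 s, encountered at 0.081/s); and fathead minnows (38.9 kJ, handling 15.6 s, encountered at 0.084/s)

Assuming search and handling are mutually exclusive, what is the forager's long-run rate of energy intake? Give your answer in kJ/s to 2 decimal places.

R = (0.0141×11 + 0.081×14.2 + 0.084×38.9) / (1 + 0.0141×9.14 + 0.081×24.1 + 0.084×15.6) = 4.573/4.391 = 1.041 kJ/s.

1.04 kJ/s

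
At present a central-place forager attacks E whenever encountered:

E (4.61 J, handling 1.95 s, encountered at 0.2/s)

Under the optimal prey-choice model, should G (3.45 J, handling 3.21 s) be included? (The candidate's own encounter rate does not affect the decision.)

On E alone, R = ΣλE/(1+Σλh) = 0.922/1.39 = 0.6633 J/s.
Profitability of G: 3.45/3.21 = 1.075 J/s.
1.075 > 0.6633, so adding G raises the average — include it.

Yes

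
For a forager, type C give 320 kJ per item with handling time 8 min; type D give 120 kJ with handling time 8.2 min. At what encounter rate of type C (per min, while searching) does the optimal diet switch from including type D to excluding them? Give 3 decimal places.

At the threshold, the rate on type C alone equals the profitability of type D: λ·320/(1 + λ·8) = 120/8.2 = 14.63.
Rearranging, λ(320 − 14.63×8) = 14.63, so λ = 14.63/202.9 = 0.07212 per min.

0.072 per min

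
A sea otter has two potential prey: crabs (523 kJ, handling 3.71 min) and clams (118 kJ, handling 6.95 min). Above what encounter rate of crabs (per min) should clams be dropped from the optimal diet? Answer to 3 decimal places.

0.037 per min

At the threshold, the rate on crabs alone equals the profitability of clams: λ·523/(1 + λ·3.71) = 118/6.95 = 16.98.
Rearranging, λ(523 − 16.98×3.71) = 16.98, so λ = 16.98/460 = 0.03691 per min.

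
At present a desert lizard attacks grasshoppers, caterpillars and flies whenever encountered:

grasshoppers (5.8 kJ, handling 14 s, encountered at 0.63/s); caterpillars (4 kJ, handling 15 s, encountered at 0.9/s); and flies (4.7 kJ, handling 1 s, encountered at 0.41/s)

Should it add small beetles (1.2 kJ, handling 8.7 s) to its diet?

Current rate: (0.63×5.8 + 0.9×4 + 0.41×4.7)/(1 + 0.63×14 + 0.9×15 + 0.41×1) = 0.3869 kJ/s.
Profitability of small beetles: 1.2/8.7 = 0.1379 kJ/s.
0.1379 < 0.3869, so adding small beetles would lower the average — exclude it.

No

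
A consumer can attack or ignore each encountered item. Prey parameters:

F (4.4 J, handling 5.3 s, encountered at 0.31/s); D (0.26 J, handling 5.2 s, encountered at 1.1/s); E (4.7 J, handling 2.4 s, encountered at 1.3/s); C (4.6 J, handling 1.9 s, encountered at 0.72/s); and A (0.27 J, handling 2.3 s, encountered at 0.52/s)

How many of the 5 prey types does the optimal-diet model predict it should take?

Profitabilities (E/h, J/s): C 2.42, E 1.96, F 0.83, A 0.117, D 0.05. Add prey in this order while the next type's profitability exceeds the intake rate on those already taken.
Rate on top 1: 1.399. E: 1.96 > 1.399 → include.
Rate on top 2: 1.717. F: 0.83 < 1.717 → exclude; stop.
Optimal diet: C, E — 2 of 5 types.

2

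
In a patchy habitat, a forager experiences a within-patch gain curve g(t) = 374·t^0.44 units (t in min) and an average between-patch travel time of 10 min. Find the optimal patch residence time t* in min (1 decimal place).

By the marginal value theorem, leave when the instantaneous gain rate g'(t) equals the habitat-wide average g(t)/(T + t).
g'(t) = 0.44·374·t^-0.56. Setting 0.44·374·t^-0.56 = 374·t^0.44/(10+t) gives 0.44(10+t) = t, so 0.56·t = 0.44×10.
t* = 0.44×10/0.56 = 7.857 min.

7.9 min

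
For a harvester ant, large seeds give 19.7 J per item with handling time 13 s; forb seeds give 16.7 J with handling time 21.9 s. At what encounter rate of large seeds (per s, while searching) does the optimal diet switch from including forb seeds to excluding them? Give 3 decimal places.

Drop forb seeds once their profitability E₂/h₂ falls below the rate achievable on large seeds alone: E₂/h₂ = λE₁/(1 + λh₁).
Solve for λ: λE₁h₂ = E₂(1 + λh₁) → λ(E₁h₂ − E₂h₁) = E₂ → λ = E₂/(E₁h₂ − E₂h₁).
λ = 16.7/(19.7×21.9 − 16.7×13) = 16.7/214.3 = 0.07792 per s.

0.078 per s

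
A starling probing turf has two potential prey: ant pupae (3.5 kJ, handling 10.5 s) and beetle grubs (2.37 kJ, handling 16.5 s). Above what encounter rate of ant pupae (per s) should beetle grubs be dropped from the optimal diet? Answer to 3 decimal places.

0.072 per s

Drop beetle grubs once their profitability E₂/h₂ falls below the rate achievable on ant pupae alone: E₂/h₂ = λE₁/(1 + λh₁).
Solve for λ: λE₁h₂ = E₂(1 + λh₁) → λ(E₁h₂ − E₂h₁) = E₂ → λ = E₂/(E₁h₂ − E₂h₁).
λ = 2.37/(3.5×16.5 − 2.37×10.5) = 2.37/32.86 = 0.07211 per s.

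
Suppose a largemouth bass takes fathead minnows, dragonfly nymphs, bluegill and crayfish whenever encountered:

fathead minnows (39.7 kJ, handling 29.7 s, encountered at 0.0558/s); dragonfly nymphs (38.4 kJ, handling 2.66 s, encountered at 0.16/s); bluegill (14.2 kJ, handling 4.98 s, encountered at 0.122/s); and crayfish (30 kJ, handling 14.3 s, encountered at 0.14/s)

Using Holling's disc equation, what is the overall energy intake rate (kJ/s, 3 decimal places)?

R = (0.0558×39.7 + 0.16×38.4 + 0.122×14.2 + 0.14×30) / (1 + 0.0558×29.7 + 0.16×2.66 + 0.122×4.98 + 0.14×14.3) = 14.29/5.692 = 2.511 kJ/s.

2.511 kJ/s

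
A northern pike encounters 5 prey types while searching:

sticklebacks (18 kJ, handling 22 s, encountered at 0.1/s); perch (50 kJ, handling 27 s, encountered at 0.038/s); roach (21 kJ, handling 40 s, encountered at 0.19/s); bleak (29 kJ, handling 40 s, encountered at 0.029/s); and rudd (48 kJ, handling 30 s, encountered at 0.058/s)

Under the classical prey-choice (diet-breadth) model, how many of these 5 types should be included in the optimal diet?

Profitabilities (E/h, kJ/s): perch 1.85, rudd 1.6, sticklebacks 0.818, bleak 0.725, roach 0.525. Add prey in this order while the next type's profitability exceeds the intake rate on those already taken.
Rate on top 1: 0.9378. rudd: 1.6 > 0.9378 → include.
Rate on top 2: 1.244. sticklebacks: 0.818 < 1.244 → exclude; stop.
Optimal diet: perch, rudd — 2 of 5 types.

2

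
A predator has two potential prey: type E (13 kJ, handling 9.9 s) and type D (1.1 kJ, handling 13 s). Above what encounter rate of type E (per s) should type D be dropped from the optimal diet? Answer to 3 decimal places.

0.007 per s

At the threshold, the rate on type E alone equals the profitability of type D: λ·13/(1 + λ·9.9) = 1.1/13 = 0.08462.
Rearranging, λ(13 − 0.08462×9.9) = 0.08462, so λ = 0.08462/12.16 = 0.006957 per s.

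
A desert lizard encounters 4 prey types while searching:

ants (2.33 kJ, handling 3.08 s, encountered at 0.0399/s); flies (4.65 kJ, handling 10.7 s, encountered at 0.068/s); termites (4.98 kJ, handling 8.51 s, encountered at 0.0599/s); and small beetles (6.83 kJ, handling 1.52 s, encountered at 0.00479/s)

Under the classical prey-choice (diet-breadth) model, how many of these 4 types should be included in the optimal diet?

Profitabilities (E/h, kJ/s): small beetles 4.49, ants 0.756, termites 0.585, flies 0.435. Add prey in this order while the next type's profitability exceeds the intake rate on those already taken.
Rate on top 1: 0.03248. ants: 0.756 > 0.03248 → include.
Rate on top 2: 0.1112. termites: 0.585 > 0.1112 → include.
Rate on top 3: 0.2585. flies: 0.435 > 0.2585 → include.
Optimal diet: small beetles, ants, termites, flies — 4 of 4 types.

4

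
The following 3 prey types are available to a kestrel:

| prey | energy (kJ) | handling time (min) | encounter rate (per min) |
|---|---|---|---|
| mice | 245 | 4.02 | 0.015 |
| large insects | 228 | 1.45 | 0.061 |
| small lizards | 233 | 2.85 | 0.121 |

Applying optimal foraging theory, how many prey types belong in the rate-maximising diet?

3

E/h in descending order: large insects 157, small lizards 81.8, mice 60.9 kJ/min. The optimal diet is the largest prefix of this list for which every included type satisfies E_i/h_i > R on the types above it.
Rate on top 1: 12.78. small lizards: 81.8 > 12.78 → include.
Rate on top 2: 29.37. mice: 60.9 > 29.37 → include.
Optimal diet: large insects, small lizards, mice — 3 of 3 types.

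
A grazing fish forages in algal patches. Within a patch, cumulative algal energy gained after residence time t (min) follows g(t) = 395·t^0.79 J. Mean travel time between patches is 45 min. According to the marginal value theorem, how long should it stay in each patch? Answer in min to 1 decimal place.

By the marginal value theorem, leave when the instantaneous gain rate g'(t) equals the habitat-wide average g(t)/(T + t).
g'(t) = 0.79·395·t^-0.21. Setting 0.79·395·t^-0.21 = 395·t^0.79/(45+t) gives 0.79(45+t) = t, so 0.21·t = 0.79×45.
t* = 0.79×45/0.21 = 169.3 min.

169.3 min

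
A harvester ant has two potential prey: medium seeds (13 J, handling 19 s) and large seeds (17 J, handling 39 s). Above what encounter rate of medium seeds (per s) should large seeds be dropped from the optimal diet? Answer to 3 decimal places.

The zero-one rule: include large seeds iff E₂/h₂ > λE₁/(1+λh₁). Equality gives the switch point.
λE₁h₂ = E₂ + λE₂h₁ ⇒ λ = E₂/(E₁h₂ − E₂h₁) = 17/(507 − 323) = 0.09239 per s.

0.092 per s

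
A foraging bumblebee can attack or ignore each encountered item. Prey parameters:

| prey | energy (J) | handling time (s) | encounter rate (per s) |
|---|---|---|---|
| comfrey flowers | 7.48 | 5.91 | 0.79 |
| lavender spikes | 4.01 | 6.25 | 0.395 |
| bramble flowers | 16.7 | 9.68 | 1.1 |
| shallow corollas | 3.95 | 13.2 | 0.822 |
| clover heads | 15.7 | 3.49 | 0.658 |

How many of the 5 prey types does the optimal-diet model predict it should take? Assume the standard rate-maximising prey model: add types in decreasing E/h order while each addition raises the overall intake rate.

Profitabilities (E/h, J/s): clover heads 4.5, bramble flowers 1.73, comfrey flowers 1.27, lavender spikes 0.642, shallow corollas 0.299. Add prey in this order while the next type's profitability exceeds the intake rate on those already taken.
Rate on top 1: 3.134. bramble flowers: 1.73 < 3.134 → exclude; stop.
Optimal diet: clover heads — 1 of 5 types.

1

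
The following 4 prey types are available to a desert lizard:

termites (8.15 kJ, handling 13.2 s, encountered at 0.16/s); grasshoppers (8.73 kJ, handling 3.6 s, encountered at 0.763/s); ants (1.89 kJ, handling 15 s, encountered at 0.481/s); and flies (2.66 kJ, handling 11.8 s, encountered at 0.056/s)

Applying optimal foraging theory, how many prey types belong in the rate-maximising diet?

1

Rank by E/h (kJ/s): grasshoppers 2.43, termites 0.617, flies 0.225, ants 0.126. Include each in turn until the next type's E/h falls below the running intake rate.
Rate on top 1: 1.778. termites: 0.617 < 1.778 → exclude; stop.
Optimal diet: grasshoppers — 1 of 4 types.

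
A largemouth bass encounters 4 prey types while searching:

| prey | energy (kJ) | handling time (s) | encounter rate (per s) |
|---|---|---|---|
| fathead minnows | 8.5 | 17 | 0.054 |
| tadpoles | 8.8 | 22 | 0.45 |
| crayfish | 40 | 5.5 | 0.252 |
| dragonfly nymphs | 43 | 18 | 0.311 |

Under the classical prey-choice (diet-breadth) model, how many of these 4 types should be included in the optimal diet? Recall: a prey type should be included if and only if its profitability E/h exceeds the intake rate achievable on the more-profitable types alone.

1

Profitabilities (E/h, kJ/s): crayfish 7.27, dragonfly nymphs 2.39, fathead minnows 0.5, tadpoles 0.4. Add prey in this order while the next type's profitability exceeds the intake rate on those already taken.
Rate on top 1: 4.225. dragonfly nymphs: 2.39 < 4.225 → exclude; stop.
Optimal diet: crayfish — 1 of 4 types.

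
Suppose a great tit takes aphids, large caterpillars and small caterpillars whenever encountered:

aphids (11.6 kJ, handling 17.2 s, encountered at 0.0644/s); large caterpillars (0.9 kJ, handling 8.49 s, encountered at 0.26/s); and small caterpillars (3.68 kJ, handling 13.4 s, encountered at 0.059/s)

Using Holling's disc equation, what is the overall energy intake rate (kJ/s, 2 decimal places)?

R = (0.0644×11.6 + 0.26×0.9 + 0.059×3.68) / (1 + 0.0644×17.2 + 0.26×8.49 + 0.059×13.4) = 1.198/5.106 = 0.2347 kJ/s.

0.23 kJ/s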